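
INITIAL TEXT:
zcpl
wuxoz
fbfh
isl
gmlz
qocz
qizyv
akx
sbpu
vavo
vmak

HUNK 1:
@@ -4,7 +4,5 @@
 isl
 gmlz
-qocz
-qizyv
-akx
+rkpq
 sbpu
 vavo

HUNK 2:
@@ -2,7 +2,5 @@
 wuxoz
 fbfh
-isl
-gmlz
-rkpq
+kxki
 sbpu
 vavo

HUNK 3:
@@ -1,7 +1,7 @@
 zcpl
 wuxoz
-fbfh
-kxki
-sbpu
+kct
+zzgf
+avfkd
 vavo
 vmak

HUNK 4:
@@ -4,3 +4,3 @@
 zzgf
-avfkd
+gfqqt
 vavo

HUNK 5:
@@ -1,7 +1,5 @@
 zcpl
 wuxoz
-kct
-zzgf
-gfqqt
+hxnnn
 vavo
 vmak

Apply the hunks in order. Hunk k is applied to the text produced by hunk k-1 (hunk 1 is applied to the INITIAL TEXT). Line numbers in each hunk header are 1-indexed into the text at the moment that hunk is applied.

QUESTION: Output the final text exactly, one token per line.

Hunk 1: at line 4 remove [qocz,qizyv,akx] add [rkpq] -> 9 lines: zcpl wuxoz fbfh isl gmlz rkpq sbpu vavo vmak
Hunk 2: at line 2 remove [isl,gmlz,rkpq] add [kxki] -> 7 lines: zcpl wuxoz fbfh kxki sbpu vavo vmak
Hunk 3: at line 1 remove [fbfh,kxki,sbpu] add [kct,zzgf,avfkd] -> 7 lines: zcpl wuxoz kct zzgf avfkd vavo vmak
Hunk 4: at line 4 remove [avfkd] add [gfqqt] -> 7 lines: zcpl wuxoz kct zzgf gfqqt vavo vmak
Hunk 5: at line 1 remove [kct,zzgf,gfqqt] add [hxnnn] -> 5 lines: zcpl wuxoz hxnnn vavo vmak

Answer: zcpl
wuxoz
hxnnn
vavo
vmak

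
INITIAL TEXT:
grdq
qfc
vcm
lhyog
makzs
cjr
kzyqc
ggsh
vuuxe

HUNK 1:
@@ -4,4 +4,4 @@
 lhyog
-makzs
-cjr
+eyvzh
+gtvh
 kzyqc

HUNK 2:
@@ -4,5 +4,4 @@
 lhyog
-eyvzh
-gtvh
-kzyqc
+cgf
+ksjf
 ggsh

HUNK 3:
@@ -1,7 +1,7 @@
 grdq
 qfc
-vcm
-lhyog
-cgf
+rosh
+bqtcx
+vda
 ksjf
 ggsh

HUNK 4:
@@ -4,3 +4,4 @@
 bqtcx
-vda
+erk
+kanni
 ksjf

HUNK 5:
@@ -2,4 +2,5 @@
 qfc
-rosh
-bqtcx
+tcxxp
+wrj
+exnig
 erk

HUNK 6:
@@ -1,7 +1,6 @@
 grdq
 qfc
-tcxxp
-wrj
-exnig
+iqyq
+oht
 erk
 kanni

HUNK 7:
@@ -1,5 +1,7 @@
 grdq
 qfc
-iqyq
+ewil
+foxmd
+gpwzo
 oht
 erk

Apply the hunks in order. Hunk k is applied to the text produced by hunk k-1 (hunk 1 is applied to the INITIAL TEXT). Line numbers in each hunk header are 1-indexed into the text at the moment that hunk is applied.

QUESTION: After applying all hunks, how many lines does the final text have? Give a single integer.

Hunk 1: at line 4 remove [makzs,cjr] add [eyvzh,gtvh] -> 9 lines: grdq qfc vcm lhyog eyvzh gtvh kzyqc ggsh vuuxe
Hunk 2: at line 4 remove [eyvzh,gtvh,kzyqc] add [cgf,ksjf] -> 8 lines: grdq qfc vcm lhyog cgf ksjf ggsh vuuxe
Hunk 3: at line 1 remove [vcm,lhyog,cgf] add [rosh,bqtcx,vda] -> 8 lines: grdq qfc rosh bqtcx vda ksjf ggsh vuuxe
Hunk 4: at line 4 remove [vda] add [erk,kanni] -> 9 lines: grdq qfc rosh bqtcx erk kanni ksjf ggsh vuuxe
Hunk 5: at line 2 remove [rosh,bqtcx] add [tcxxp,wrj,exnig] -> 10 lines: grdq qfc tcxxp wrj exnig erk kanni ksjf ggsh vuuxe
Hunk 6: at line 1 remove [tcxxp,wrj,exnig] add [iqyq,oht] -> 9 lines: grdq qfc iqyq oht erk kanni ksjf ggsh vuuxe
Hunk 7: at line 1 remove [iqyq] add [ewil,foxmd,gpwzo] -> 11 lines: grdq qfc ewil foxmd gpwzo oht erk kanni ksjf ggsh vuuxe
Final line count: 11

Answer: 11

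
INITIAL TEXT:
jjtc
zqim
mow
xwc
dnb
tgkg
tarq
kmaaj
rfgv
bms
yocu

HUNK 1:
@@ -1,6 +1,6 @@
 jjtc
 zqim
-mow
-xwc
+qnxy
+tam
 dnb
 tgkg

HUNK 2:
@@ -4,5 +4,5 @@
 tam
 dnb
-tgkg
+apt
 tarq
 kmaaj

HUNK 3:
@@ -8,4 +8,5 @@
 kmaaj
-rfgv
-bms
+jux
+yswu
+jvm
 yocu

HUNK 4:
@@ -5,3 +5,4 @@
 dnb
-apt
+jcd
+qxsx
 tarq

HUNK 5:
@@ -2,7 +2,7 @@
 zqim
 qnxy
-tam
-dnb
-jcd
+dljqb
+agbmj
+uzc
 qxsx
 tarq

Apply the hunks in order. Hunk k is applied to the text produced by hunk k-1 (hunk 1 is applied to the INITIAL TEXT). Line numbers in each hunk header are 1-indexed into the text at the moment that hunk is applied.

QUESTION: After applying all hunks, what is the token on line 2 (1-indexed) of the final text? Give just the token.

Hunk 1: at line 1 remove [mow,xwc] add [qnxy,tam] -> 11 lines: jjtc zqim qnxy tam dnb tgkg tarq kmaaj rfgv bms yocu
Hunk 2: at line 4 remove [tgkg] add [apt] -> 11 lines: jjtc zqim qnxy tam dnb apt tarq kmaaj rfgv bms yocu
Hunk 3: at line 8 remove [rfgv,bms] add [jux,yswu,jvm] -> 12 lines: jjtc zqim qnxy tam dnb apt tarq kmaaj jux yswu jvm yocu
Hunk 4: at line 5 remove [apt] add [jcd,qxsx] -> 13 lines: jjtc zqim qnxy tam dnb jcd qxsx tarq kmaaj jux yswu jvm yocu
Hunk 5: at line 2 remove [tam,dnb,jcd] add [dljqb,agbmj,uzc] -> 13 lines: jjtc zqim qnxy dljqb agbmj uzc qxsx tarq kmaaj jux yswu jvm yocu
Final line 2: zqim

Answer: zqim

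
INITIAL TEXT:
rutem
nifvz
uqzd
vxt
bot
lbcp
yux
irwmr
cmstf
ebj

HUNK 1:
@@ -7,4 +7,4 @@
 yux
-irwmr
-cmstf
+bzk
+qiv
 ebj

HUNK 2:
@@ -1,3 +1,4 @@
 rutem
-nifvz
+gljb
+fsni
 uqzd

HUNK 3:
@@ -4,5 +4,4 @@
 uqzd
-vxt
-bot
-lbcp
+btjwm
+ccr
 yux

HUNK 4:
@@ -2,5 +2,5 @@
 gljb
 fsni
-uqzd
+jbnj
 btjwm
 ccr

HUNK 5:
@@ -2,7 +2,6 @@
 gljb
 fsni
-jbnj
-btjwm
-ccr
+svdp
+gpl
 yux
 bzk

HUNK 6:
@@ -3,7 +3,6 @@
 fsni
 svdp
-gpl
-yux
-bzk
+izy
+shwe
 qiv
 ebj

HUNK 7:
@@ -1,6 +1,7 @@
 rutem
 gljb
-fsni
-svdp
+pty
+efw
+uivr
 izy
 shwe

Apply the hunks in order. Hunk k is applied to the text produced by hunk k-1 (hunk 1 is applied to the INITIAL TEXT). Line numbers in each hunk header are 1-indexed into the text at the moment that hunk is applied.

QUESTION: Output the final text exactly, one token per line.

Answer: rutem
gljb
pty
efw
uivr
izy
shwe
qiv
ebj

Derivation:
Hunk 1: at line 7 remove [irwmr,cmstf] add [bzk,qiv] -> 10 lines: rutem nifvz uqzd vxt bot lbcp yux bzk qiv ebj
Hunk 2: at line 1 remove [nifvz] add [gljb,fsni] -> 11 lines: rutem gljb fsni uqzd vxt bot lbcp yux bzk qiv ebj
Hunk 3: at line 4 remove [vxt,bot,lbcp] add [btjwm,ccr] -> 10 lines: rutem gljb fsni uqzd btjwm ccr yux bzk qiv ebj
Hunk 4: at line 2 remove [uqzd] add [jbnj] -> 10 lines: rutem gljb fsni jbnj btjwm ccr yux bzk qiv ebj
Hunk 5: at line 2 remove [jbnj,btjwm,ccr] add [svdp,gpl] -> 9 lines: rutem gljb fsni svdp gpl yux bzk qiv ebj
Hunk 6: at line 3 remove [gpl,yux,bzk] add [izy,shwe] -> 8 lines: rutem gljb fsni svdp izy shwe qiv ebj
Hunk 7: at line 1 remove [fsni,svdp] add [pty,efw,uivr] -> 9 lines: rutem gljb pty efw uivr izy shwe qiv ebj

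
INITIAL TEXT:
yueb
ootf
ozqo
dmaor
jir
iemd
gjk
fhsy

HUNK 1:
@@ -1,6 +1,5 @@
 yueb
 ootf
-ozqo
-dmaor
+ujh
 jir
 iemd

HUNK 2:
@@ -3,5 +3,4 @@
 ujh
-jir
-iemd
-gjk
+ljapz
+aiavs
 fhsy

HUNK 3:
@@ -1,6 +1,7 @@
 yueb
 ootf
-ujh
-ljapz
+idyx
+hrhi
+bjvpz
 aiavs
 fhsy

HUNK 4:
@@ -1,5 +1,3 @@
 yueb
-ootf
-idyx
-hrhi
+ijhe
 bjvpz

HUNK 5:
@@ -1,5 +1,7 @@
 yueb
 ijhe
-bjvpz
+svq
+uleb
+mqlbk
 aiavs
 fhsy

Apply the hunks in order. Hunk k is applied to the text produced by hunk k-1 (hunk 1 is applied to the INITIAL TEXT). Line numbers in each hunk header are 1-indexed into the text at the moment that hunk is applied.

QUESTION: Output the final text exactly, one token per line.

Hunk 1: at line 1 remove [ozqo,dmaor] add [ujh] -> 7 lines: yueb ootf ujh jir iemd gjk fhsy
Hunk 2: at line 3 remove [jir,iemd,gjk] add [ljapz,aiavs] -> 6 lines: yueb ootf ujh ljapz aiavs fhsy
Hunk 3: at line 1 remove [ujh,ljapz] add [idyx,hrhi,bjvpz] -> 7 lines: yueb ootf idyx hrhi bjvpz aiavs fhsy
Hunk 4: at line 1 remove [ootf,idyx,hrhi] add [ijhe] -> 5 lines: yueb ijhe bjvpz aiavs fhsy
Hunk 5: at line 1 remove [bjvpz] add [svq,uleb,mqlbk] -> 7 lines: yueb ijhe svq uleb mqlbk aiavs fhsy

Answer: yueb
ijhe
svq
uleb
mqlbk
aiavs
fhsy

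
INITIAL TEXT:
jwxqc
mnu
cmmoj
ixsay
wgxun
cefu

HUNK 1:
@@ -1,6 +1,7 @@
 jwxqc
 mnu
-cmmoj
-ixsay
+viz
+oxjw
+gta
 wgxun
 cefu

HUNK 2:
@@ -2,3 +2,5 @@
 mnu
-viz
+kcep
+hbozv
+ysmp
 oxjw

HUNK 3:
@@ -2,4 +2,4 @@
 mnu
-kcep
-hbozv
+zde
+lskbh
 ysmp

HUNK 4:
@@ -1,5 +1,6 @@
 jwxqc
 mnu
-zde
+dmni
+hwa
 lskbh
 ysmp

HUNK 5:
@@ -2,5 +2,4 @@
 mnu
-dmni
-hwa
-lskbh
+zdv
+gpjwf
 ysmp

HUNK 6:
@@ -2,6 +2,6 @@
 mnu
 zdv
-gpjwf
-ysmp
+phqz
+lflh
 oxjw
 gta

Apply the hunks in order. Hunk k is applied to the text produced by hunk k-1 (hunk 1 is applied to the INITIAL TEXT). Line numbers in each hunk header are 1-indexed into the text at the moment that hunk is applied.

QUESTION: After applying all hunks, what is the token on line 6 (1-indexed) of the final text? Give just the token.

Answer: oxjw

Derivation:
Hunk 1: at line 1 remove [cmmoj,ixsay] add [viz,oxjw,gta] -> 7 lines: jwxqc mnu viz oxjw gta wgxun cefu
Hunk 2: at line 2 remove [viz] add [kcep,hbozv,ysmp] -> 9 lines: jwxqc mnu kcep hbozv ysmp oxjw gta wgxun cefu
Hunk 3: at line 2 remove [kcep,hbozv] add [zde,lskbh] -> 9 lines: jwxqc mnu zde lskbh ysmp oxjw gta wgxun cefu
Hunk 4: at line 1 remove [zde] add [dmni,hwa] -> 10 lines: jwxqc mnu dmni hwa lskbh ysmp oxjw gta wgxun cefu
Hunk 5: at line 2 remove [dmni,hwa,lskbh] add [zdv,gpjwf] -> 9 lines: jwxqc mnu zdv gpjwf ysmp oxjw gta wgxun cefu
Hunk 6: at line 2 remove [gpjwf,ysmp] add [phqz,lflh] -> 9 lines: jwxqc mnu zdv phqz lflh oxjw gta wgxun cefu
Final line 6: oxjw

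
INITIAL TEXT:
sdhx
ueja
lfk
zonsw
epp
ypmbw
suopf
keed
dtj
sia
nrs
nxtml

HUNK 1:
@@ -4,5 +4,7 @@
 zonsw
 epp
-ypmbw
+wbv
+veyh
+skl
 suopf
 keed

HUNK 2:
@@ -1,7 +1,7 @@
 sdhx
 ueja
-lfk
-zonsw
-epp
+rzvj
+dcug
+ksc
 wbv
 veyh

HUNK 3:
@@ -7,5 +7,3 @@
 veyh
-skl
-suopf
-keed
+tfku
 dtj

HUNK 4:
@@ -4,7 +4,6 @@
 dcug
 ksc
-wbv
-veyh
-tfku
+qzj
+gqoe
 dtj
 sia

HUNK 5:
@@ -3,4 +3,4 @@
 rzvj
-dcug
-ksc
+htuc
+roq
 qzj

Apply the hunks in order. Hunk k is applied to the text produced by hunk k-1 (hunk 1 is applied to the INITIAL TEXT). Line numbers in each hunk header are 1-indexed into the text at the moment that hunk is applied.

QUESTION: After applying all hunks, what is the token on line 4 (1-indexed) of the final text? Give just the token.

Hunk 1: at line 4 remove [ypmbw] add [wbv,veyh,skl] -> 14 lines: sdhx ueja lfk zonsw epp wbv veyh skl suopf keed dtj sia nrs nxtml
Hunk 2: at line 1 remove [lfk,zonsw,epp] add [rzvj,dcug,ksc] -> 14 lines: sdhx ueja rzvj dcug ksc wbv veyh skl suopf keed dtj sia nrs nxtml
Hunk 3: at line 7 remove [skl,suopf,keed] add [tfku] -> 12 lines: sdhx ueja rzvj dcug ksc wbv veyh tfku dtj sia nrs nxtml
Hunk 4: at line 4 remove [wbv,veyh,tfku] add [qzj,gqoe] -> 11 lines: sdhx ueja rzvj dcug ksc qzj gqoe dtj sia nrs nxtml
Hunk 5: at line 3 remove [dcug,ksc] add [htuc,roq] -> 11 lines: sdhx ueja rzvj htuc roq qzj gqoe dtj sia nrs nxtml
Final line 4: htuc

Answer: htuc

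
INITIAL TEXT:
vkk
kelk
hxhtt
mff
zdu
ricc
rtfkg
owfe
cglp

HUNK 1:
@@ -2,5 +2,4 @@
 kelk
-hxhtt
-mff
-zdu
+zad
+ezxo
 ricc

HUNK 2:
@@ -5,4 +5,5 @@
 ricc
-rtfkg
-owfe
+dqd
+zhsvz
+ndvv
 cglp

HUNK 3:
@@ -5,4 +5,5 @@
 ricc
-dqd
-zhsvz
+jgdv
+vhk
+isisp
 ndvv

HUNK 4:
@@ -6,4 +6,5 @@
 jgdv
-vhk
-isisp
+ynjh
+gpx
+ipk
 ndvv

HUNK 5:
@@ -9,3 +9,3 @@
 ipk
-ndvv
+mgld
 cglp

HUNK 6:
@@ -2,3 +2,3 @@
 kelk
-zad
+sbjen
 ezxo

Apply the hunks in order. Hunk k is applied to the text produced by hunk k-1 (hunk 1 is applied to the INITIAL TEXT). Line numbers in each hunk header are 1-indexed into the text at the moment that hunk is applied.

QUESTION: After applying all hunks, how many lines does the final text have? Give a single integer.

Hunk 1: at line 2 remove [hxhtt,mff,zdu] add [zad,ezxo] -> 8 lines: vkk kelk zad ezxo ricc rtfkg owfe cglp
Hunk 2: at line 5 remove [rtfkg,owfe] add [dqd,zhsvz,ndvv] -> 9 lines: vkk kelk zad ezxo ricc dqd zhsvz ndvv cglp
Hunk 3: at line 5 remove [dqd,zhsvz] add [jgdv,vhk,isisp] -> 10 lines: vkk kelk zad ezxo ricc jgdv vhk isisp ndvv cglp
Hunk 4: at line 6 remove [vhk,isisp] add [ynjh,gpx,ipk] -> 11 lines: vkk kelk zad ezxo ricc jgdv ynjh gpx ipk ndvv cglp
Hunk 5: at line 9 remove [ndvv] add [mgld] -> 11 lines: vkk kelk zad ezxo ricc jgdv ynjh gpx ipk mgld cglp
Hunk 6: at line 2 remove [zad] add [sbjen] -> 11 lines: vkk kelk sbjen ezxo ricc jgdv ynjh gpx ipk mgld cglp
Final line count: 11

Answer: 11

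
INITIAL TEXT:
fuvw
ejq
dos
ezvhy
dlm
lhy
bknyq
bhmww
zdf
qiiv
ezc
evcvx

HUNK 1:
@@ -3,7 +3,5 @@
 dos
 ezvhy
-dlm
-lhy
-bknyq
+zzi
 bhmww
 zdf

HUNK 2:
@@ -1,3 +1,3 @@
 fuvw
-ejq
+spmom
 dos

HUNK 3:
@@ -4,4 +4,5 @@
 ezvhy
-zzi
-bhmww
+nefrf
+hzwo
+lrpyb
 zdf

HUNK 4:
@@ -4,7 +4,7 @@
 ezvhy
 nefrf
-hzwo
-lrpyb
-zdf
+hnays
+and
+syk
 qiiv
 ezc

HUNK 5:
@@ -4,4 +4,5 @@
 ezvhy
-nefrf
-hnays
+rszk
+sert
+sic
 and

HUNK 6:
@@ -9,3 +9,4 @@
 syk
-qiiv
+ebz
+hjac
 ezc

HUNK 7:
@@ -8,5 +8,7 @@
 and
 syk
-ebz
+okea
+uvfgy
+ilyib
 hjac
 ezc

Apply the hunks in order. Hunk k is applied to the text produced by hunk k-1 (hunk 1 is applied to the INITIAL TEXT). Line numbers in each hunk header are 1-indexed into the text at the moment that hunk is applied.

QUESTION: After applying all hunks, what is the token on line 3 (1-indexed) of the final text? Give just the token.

Answer: dos

Derivation:
Hunk 1: at line 3 remove [dlm,lhy,bknyq] add [zzi] -> 10 lines: fuvw ejq dos ezvhy zzi bhmww zdf qiiv ezc evcvx
Hunk 2: at line 1 remove [ejq] add [spmom] -> 10 lines: fuvw spmom dos ezvhy zzi bhmww zdf qiiv ezc evcvx
Hunk 3: at line 4 remove [zzi,bhmww] add [nefrf,hzwo,lrpyb] -> 11 lines: fuvw spmom dos ezvhy nefrf hzwo lrpyb zdf qiiv ezc evcvx
Hunk 4: at line 4 remove [hzwo,lrpyb,zdf] add [hnays,and,syk] -> 11 lines: fuvw spmom dos ezvhy nefrf hnays and syk qiiv ezc evcvx
Hunk 5: at line 4 remove [nefrf,hnays] add [rszk,sert,sic] -> 12 lines: fuvw spmom dos ezvhy rszk sert sic and syk qiiv ezc evcvx
Hunk 6: at line 9 remove [qiiv] add [ebz,hjac] -> 13 lines: fuvw spmom dos ezvhy rszk sert sic and syk ebz hjac ezc evcvx
Hunk 7: at line 8 remove [ebz] add [okea,uvfgy,ilyib] -> 15 lines: fuvw spmom dos ezvhy rszk sert sic and syk okea uvfgy ilyib hjac ezc evcvx
Final line 3: dos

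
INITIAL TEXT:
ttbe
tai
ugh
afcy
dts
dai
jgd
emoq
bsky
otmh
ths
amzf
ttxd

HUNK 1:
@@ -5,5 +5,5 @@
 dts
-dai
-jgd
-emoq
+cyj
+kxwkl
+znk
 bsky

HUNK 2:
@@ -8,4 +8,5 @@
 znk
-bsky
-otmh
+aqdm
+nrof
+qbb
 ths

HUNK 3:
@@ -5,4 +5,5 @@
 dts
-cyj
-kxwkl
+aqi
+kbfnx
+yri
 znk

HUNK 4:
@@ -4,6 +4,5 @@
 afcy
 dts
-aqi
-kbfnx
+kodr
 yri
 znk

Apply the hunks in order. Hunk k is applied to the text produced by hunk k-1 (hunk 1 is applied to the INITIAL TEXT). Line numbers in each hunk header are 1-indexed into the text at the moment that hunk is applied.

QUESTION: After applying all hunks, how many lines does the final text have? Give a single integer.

Answer: 14

Derivation:
Hunk 1: at line 5 remove [dai,jgd,emoq] add [cyj,kxwkl,znk] -> 13 lines: ttbe tai ugh afcy dts cyj kxwkl znk bsky otmh ths amzf ttxd
Hunk 2: at line 8 remove [bsky,otmh] add [aqdm,nrof,qbb] -> 14 lines: ttbe tai ugh afcy dts cyj kxwkl znk aqdm nrof qbb ths amzf ttxd
Hunk 3: at line 5 remove [cyj,kxwkl] add [aqi,kbfnx,yri] -> 15 lines: ttbe tai ugh afcy dts aqi kbfnx yri znk aqdm nrof qbb ths amzf ttxd
Hunk 4: at line 4 remove [aqi,kbfnx] add [kodr] -> 14 lines: ttbe tai ugh afcy dts kodr yri znk aqdm nrof qbb ths amzf ttxd
Final line count: 14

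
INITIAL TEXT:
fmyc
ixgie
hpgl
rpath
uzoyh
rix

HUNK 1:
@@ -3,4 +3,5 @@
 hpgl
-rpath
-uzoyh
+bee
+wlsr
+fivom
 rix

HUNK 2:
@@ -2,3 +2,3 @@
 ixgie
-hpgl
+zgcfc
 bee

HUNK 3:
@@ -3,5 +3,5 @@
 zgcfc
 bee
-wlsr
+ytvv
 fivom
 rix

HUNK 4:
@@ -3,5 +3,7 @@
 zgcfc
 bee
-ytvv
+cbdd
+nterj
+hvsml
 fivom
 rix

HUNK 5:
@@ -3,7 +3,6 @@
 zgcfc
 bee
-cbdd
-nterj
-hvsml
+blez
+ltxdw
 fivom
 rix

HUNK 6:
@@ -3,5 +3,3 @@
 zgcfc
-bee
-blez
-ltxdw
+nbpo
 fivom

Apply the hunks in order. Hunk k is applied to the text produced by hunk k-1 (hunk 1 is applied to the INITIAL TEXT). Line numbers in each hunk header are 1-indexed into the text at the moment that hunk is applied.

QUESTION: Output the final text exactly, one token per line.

Answer: fmyc
ixgie
zgcfc
nbpo
fivom
rix

Derivation:
Hunk 1: at line 3 remove [rpath,uzoyh] add [bee,wlsr,fivom] -> 7 lines: fmyc ixgie hpgl bee wlsr fivom rix
Hunk 2: at line 2 remove [hpgl] add [zgcfc] -> 7 lines: fmyc ixgie zgcfc bee wlsr fivom rix
Hunk 3: at line 3 remove [wlsr] add [ytvv] -> 7 lines: fmyc ixgie zgcfc bee ytvv fivom rix
Hunk 4: at line 3 remove [ytvv] add [cbdd,nterj,hvsml] -> 9 lines: fmyc ixgie zgcfc bee cbdd nterj hvsml fivom rix
Hunk 5: at line 3 remove [cbdd,nterj,hvsml] add [blez,ltxdw] -> 8 lines: fmyc ixgie zgcfc bee blez ltxdw fivom rix
Hunk 6: at line 3 remove [bee,blez,ltxdw] add [nbpo] -> 6 lines: fmyc ixgie zgcfc nbpo fivom rix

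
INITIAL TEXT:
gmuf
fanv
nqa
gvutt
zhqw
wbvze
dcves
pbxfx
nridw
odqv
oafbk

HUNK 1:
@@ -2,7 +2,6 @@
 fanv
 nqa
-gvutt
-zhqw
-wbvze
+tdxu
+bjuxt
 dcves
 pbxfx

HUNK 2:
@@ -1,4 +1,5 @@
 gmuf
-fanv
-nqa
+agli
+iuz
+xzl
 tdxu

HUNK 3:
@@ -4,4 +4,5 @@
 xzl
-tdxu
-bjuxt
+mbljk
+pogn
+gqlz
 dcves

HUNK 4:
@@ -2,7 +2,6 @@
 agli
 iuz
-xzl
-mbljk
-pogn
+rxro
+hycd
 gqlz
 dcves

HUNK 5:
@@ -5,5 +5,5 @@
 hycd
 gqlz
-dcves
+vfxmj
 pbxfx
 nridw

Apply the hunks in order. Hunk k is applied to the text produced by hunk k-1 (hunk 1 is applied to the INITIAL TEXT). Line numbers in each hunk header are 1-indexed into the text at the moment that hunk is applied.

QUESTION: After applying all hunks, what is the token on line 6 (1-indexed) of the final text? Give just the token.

Hunk 1: at line 2 remove [gvutt,zhqw,wbvze] add [tdxu,bjuxt] -> 10 lines: gmuf fanv nqa tdxu bjuxt dcves pbxfx nridw odqv oafbk
Hunk 2: at line 1 remove [fanv,nqa] add [agli,iuz,xzl] -> 11 lines: gmuf agli iuz xzl tdxu bjuxt dcves pbxfx nridw odqv oafbk
Hunk 3: at line 4 remove [tdxu,bjuxt] add [mbljk,pogn,gqlz] -> 12 lines: gmuf agli iuz xzl mbljk pogn gqlz dcves pbxfx nridw odqv oafbk
Hunk 4: at line 2 remove [xzl,mbljk,pogn] add [rxro,hycd] -> 11 lines: gmuf agli iuz rxro hycd gqlz dcves pbxfx nridw odqv oafbk
Hunk 5: at line 5 remove [dcves] add [vfxmj] -> 11 lines: gmuf agli iuz rxro hycd gqlz vfxmj pbxfx nridw odqv oafbk
Final line 6: gqlz

Answer: gqlz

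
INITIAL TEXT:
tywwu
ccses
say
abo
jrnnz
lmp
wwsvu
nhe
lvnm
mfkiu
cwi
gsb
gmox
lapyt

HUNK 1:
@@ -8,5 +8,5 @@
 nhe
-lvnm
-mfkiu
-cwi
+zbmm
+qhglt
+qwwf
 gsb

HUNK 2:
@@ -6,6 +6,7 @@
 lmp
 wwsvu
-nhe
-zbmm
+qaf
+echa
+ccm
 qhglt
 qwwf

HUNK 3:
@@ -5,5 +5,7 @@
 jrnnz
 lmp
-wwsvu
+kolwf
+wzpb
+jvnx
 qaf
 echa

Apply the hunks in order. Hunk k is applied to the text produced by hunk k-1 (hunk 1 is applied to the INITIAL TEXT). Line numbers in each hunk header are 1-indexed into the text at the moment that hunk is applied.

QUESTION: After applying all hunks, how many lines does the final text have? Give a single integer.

Hunk 1: at line 8 remove [lvnm,mfkiu,cwi] add [zbmm,qhglt,qwwf] -> 14 lines: tywwu ccses say abo jrnnz lmp wwsvu nhe zbmm qhglt qwwf gsb gmox lapyt
Hunk 2: at line 6 remove [nhe,zbmm] add [qaf,echa,ccm] -> 15 lines: tywwu ccses say abo jrnnz lmp wwsvu qaf echa ccm qhglt qwwf gsb gmox lapyt
Hunk 3: at line 5 remove [wwsvu] add [kolwf,wzpb,jvnx] -> 17 lines: tywwu ccses say abo jrnnz lmp kolwf wzpb jvnx qaf echa ccm qhglt qwwf gsb gmox lapyt
Final line count: 17

Answer: 17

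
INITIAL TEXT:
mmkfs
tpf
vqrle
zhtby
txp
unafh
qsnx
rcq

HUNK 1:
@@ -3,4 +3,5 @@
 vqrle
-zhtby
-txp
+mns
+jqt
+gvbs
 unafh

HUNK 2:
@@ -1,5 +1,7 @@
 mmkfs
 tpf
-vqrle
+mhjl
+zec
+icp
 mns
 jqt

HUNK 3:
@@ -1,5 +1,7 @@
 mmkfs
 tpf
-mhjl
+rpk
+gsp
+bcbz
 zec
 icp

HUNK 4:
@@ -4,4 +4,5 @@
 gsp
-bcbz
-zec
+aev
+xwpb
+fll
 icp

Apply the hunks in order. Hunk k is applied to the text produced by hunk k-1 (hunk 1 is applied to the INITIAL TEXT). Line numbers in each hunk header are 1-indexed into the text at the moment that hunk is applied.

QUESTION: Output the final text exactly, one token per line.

Answer: mmkfs
tpf
rpk
gsp
aev
xwpb
fll
icp
mns
jqt
gvbs
unafh
qsnx
rcq

Derivation:
Hunk 1: at line 3 remove [zhtby,txp] add [mns,jqt,gvbs] -> 9 lines: mmkfs tpf vqrle mns jqt gvbs unafh qsnx rcq
Hunk 2: at line 1 remove [vqrle] add [mhjl,zec,icp] -> 11 lines: mmkfs tpf mhjl zec icp mns jqt gvbs unafh qsnx rcq
Hunk 3: at line 1 remove [mhjl] add [rpk,gsp,bcbz] -> 13 lines: mmkfs tpf rpk gsp bcbz zec icp mns jqt gvbs unafh qsnx rcq
Hunk 4: at line 4 remove [bcbz,zec] add [aev,xwpb,fll] -> 14 lines: mmkfs tpf rpk gsp aev xwpb fll icp mns jqt gvbs unafh qsnx rcq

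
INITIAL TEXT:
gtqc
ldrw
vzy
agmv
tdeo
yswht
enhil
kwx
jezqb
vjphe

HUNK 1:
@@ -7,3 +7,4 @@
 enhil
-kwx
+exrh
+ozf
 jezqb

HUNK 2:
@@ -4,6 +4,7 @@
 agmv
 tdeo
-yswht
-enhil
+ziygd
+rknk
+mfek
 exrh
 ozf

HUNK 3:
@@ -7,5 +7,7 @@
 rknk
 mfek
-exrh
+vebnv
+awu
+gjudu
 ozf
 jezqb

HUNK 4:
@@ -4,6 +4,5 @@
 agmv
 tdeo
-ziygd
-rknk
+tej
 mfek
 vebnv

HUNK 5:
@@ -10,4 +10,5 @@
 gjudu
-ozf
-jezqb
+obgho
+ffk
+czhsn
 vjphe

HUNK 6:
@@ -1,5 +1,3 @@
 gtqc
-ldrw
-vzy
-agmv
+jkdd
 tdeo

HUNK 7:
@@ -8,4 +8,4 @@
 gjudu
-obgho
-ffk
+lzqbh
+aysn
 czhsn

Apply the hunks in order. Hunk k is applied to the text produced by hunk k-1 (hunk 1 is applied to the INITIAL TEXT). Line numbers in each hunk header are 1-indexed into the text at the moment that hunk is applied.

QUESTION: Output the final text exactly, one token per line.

Answer: gtqc
jkdd
tdeo
tej
mfek
vebnv
awu
gjudu
lzqbh
aysn
czhsn
vjphe

Derivation:
Hunk 1: at line 7 remove [kwx] add [exrh,ozf] -> 11 lines: gtqc ldrw vzy agmv tdeo yswht enhil exrh ozf jezqb vjphe
Hunk 2: at line 4 remove [yswht,enhil] add [ziygd,rknk,mfek] -> 12 lines: gtqc ldrw vzy agmv tdeo ziygd rknk mfek exrh ozf jezqb vjphe
Hunk 3: at line 7 remove [exrh] add [vebnv,awu,gjudu] -> 14 lines: gtqc ldrw vzy agmv tdeo ziygd rknk mfek vebnv awu gjudu ozf jezqb vjphe
Hunk 4: at line 4 remove [ziygd,rknk] add [tej] -> 13 lines: gtqc ldrw vzy agmv tdeo tej mfek vebnv awu gjudu ozf jezqb vjphe
Hunk 5: at line 10 remove [ozf,jezqb] add [obgho,ffk,czhsn] -> 14 lines: gtqc ldrw vzy agmv tdeo tej mfek vebnv awu gjudu obgho ffk czhsn vjphe
Hunk 6: at line 1 remove [ldrw,vzy,agmv] add [jkdd] -> 12 lines: gtqc jkdd tdeo tej mfek vebnv awu gjudu obgho ffk czhsn vjphe
Hunk 7: at line 8 remove [obgho,ffk] add [lzqbh,aysn] -> 12 lines: gtqc jkdd tdeo tej mfek vebnv awu gjudu lzqbh aysn czhsn vjphe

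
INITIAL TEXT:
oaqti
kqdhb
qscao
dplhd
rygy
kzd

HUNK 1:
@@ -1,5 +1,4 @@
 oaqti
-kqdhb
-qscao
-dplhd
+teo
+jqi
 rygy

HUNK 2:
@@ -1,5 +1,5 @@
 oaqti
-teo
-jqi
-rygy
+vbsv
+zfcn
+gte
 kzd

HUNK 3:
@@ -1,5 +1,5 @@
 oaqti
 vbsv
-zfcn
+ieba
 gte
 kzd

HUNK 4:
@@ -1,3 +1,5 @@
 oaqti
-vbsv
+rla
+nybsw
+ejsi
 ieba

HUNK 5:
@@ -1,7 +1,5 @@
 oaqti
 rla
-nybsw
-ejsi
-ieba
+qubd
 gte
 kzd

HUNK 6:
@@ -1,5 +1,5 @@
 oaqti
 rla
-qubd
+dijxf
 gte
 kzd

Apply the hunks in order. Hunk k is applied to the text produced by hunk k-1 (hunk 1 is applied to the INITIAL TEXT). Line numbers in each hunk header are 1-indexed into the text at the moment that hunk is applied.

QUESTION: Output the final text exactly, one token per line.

Hunk 1: at line 1 remove [kqdhb,qscao,dplhd] add [teo,jqi] -> 5 lines: oaqti teo jqi rygy kzd
Hunk 2: at line 1 remove [teo,jqi,rygy] add [vbsv,zfcn,gte] -> 5 lines: oaqti vbsv zfcn gte kzd
Hunk 3: at line 1 remove [zfcn] add [ieba] -> 5 lines: oaqti vbsv ieba gte kzd
Hunk 4: at line 1 remove [vbsv] add [rla,nybsw,ejsi] -> 7 lines: oaqti rla nybsw ejsi ieba gte kzd
Hunk 5: at line 1 remove [nybsw,ejsi,ieba] add [qubd] -> 5 lines: oaqti rla qubd gte kzd
Hunk 6: at line 1 remove [qubd] add [dijxf] -> 5 lines: oaqti rla dijxf gte kzd

Answer: oaqti
rla
dijxf
gte
kzd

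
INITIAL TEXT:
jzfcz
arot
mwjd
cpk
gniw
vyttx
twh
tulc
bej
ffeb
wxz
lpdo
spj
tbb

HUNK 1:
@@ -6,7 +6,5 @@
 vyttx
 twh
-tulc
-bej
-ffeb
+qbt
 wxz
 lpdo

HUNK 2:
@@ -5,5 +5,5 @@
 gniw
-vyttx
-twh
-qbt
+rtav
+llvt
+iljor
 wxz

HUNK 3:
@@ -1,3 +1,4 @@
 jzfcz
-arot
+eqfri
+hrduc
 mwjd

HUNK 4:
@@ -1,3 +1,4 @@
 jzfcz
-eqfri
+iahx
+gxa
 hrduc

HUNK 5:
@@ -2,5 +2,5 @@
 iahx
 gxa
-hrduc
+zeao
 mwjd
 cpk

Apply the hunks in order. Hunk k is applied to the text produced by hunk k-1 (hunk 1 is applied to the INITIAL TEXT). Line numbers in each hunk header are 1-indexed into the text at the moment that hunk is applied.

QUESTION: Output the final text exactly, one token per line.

Answer: jzfcz
iahx
gxa
zeao
mwjd
cpk
gniw
rtav
llvt
iljor
wxz
lpdo
spj
tbb

Derivation:
Hunk 1: at line 6 remove [tulc,bej,ffeb] add [qbt] -> 12 lines: jzfcz arot mwjd cpk gniw vyttx twh qbt wxz lpdo spj tbb
Hunk 2: at line 5 remove [vyttx,twh,qbt] add [rtav,llvt,iljor] -> 12 lines: jzfcz arot mwjd cpk gniw rtav llvt iljor wxz lpdo spj tbb
Hunk 3: at line 1 remove [arot] add [eqfri,hrduc] -> 13 lines: jzfcz eqfri hrduc mwjd cpk gniw rtav llvt iljor wxz lpdo spj tbb
Hunk 4: at line 1 remove [eqfri] add [iahx,gxa] -> 14 lines: jzfcz iahx gxa hrduc mwjd cpk gniw rtav llvt iljor wxz lpdo spj tbb
Hunk 5: at line 2 remove [hrduc] add [zeao] -> 14 lines: jzfcz iahx gxa zeao mwjd cpk gniw rtav llvt iljor wxz lpdo spj tbb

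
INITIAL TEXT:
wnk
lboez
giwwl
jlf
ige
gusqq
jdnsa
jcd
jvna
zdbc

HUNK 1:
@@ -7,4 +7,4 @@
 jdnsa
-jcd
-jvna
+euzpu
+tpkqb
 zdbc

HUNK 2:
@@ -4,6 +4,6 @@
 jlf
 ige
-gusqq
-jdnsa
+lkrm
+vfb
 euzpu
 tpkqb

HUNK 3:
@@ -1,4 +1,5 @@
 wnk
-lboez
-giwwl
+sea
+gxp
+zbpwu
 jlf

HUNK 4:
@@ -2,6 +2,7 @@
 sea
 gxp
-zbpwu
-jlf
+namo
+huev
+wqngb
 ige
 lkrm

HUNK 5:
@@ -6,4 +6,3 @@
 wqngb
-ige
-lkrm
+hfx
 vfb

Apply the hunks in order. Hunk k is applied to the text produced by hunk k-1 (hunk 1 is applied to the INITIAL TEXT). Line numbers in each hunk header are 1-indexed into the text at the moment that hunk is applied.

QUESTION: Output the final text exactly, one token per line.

Hunk 1: at line 7 remove [jcd,jvna] add [euzpu,tpkqb] -> 10 lines: wnk lboez giwwl jlf ige gusqq jdnsa euzpu tpkqb zdbc
Hunk 2: at line 4 remove [gusqq,jdnsa] add [lkrm,vfb] -> 10 lines: wnk lboez giwwl jlf ige lkrm vfb euzpu tpkqb zdbc
Hunk 3: at line 1 remove [lboez,giwwl] add [sea,gxp,zbpwu] -> 11 lines: wnk sea gxp zbpwu jlf ige lkrm vfb euzpu tpkqb zdbc
Hunk 4: at line 2 remove [zbpwu,jlf] add [namo,huev,wqngb] -> 12 lines: wnk sea gxp namo huev wqngb ige lkrm vfb euzpu tpkqb zdbc
Hunk 5: at line 6 remove [ige,lkrm] add [hfx] -> 11 lines: wnk sea gxp namo huev wqngb hfx vfb euzpu tpkqb zdbc

Answer: wnk
sea
gxp
namo
huev
wqngb
hfx
vfb
euzpu
tpkqb
zdbc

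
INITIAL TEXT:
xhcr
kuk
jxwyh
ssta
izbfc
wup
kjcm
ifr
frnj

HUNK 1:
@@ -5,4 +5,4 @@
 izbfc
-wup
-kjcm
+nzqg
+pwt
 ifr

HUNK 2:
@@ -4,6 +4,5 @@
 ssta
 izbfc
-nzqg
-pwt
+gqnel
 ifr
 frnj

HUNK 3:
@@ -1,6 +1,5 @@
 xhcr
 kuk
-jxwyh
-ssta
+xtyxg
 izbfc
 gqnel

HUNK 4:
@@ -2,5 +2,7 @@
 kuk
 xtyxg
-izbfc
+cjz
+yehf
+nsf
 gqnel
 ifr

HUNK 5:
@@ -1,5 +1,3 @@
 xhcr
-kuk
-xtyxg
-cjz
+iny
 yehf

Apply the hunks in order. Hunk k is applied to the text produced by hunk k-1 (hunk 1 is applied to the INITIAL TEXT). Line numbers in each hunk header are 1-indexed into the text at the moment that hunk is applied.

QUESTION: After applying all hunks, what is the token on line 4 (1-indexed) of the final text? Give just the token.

Hunk 1: at line 5 remove [wup,kjcm] add [nzqg,pwt] -> 9 lines: xhcr kuk jxwyh ssta izbfc nzqg pwt ifr frnj
Hunk 2: at line 4 remove [nzqg,pwt] add [gqnel] -> 8 lines: xhcr kuk jxwyh ssta izbfc gqnel ifr frnj
Hunk 3: at line 1 remove [jxwyh,ssta] add [xtyxg] -> 7 lines: xhcr kuk xtyxg izbfc gqnel ifr frnj
Hunk 4: at line 2 remove [izbfc] add [cjz,yehf,nsf] -> 9 lines: xhcr kuk xtyxg cjz yehf nsf gqnel ifr frnj
Hunk 5: at line 1 remove [kuk,xtyxg,cjz] add [iny] -> 7 lines: xhcr iny yehf nsf gqnel ifr frnj
Final line 4: nsf

Answer: nsf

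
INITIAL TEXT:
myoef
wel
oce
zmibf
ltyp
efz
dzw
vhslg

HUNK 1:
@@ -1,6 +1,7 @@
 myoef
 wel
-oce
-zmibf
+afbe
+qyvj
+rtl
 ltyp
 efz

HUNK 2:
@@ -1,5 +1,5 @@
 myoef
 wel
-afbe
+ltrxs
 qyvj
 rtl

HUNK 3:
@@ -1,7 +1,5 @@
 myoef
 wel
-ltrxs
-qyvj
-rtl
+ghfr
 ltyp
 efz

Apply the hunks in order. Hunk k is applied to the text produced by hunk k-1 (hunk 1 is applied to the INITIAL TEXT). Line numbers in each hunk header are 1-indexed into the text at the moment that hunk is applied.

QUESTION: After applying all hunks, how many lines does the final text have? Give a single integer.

Hunk 1: at line 1 remove [oce,zmibf] add [afbe,qyvj,rtl] -> 9 lines: myoef wel afbe qyvj rtl ltyp efz dzw vhslg
Hunk 2: at line 1 remove [afbe] add [ltrxs] -> 9 lines: myoef wel ltrxs qyvj rtl ltyp efz dzw vhslg
Hunk 3: at line 1 remove [ltrxs,qyvj,rtl] add [ghfr] -> 7 lines: myoef wel ghfr ltyp efz dzw vhslg
Final line count: 7

Answer: 7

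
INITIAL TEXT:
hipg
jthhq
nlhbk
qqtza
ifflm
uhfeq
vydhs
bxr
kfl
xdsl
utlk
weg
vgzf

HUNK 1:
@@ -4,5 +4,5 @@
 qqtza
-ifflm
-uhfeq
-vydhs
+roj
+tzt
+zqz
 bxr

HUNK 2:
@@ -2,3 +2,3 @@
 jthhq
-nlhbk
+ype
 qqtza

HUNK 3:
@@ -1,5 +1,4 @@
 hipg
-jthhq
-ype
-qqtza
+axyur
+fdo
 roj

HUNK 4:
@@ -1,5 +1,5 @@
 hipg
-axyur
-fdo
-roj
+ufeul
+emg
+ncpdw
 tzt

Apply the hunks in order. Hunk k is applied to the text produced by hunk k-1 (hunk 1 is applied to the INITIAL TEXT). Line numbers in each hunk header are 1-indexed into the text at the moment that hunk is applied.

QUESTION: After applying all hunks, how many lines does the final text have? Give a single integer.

Answer: 12

Derivation:
Hunk 1: at line 4 remove [ifflm,uhfeq,vydhs] add [roj,tzt,zqz] -> 13 lines: hipg jthhq nlhbk qqtza roj tzt zqz bxr kfl xdsl utlk weg vgzf
Hunk 2: at line 2 remove [nlhbk] add [ype] -> 13 lines: hipg jthhq ype qqtza roj tzt zqz bxr kfl xdsl utlk weg vgzf
Hunk 3: at line 1 remove [jthhq,ype,qqtza] add [axyur,fdo] -> 12 lines: hipg axyur fdo roj tzt zqz bxr kfl xdsl utlk weg vgzf
Hunk 4: at line 1 remove [axyur,fdo,roj] add [ufeul,emg,ncpdw] -> 12 lines: hipg ufeul emg ncpdw tzt zqz bxr kfl xdsl utlk weg vgzf
Final line count: 12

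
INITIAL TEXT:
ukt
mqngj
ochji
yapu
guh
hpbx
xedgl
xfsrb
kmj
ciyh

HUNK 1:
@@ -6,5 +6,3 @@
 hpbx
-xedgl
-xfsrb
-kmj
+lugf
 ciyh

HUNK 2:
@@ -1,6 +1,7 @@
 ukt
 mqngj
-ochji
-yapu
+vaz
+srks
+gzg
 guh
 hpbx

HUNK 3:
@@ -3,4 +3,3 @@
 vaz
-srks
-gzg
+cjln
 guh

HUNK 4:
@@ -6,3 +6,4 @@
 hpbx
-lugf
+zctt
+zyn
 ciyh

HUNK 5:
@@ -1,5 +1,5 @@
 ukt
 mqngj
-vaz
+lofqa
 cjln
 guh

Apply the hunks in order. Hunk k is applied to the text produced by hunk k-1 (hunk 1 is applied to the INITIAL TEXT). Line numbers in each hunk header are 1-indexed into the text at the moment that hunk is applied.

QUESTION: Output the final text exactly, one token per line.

Answer: ukt
mqngj
lofqa
cjln
guh
hpbx
zctt
zyn
ciyh

Derivation:
Hunk 1: at line 6 remove [xedgl,xfsrb,kmj] add [lugf] -> 8 lines: ukt mqngj ochji yapu guh hpbx lugf ciyh
Hunk 2: at line 1 remove [ochji,yapu] add [vaz,srks,gzg] -> 9 lines: ukt mqngj vaz srks gzg guh hpbx lugf ciyh
Hunk 3: at line 3 remove [srks,gzg] add [cjln] -> 8 lines: ukt mqngj vaz cjln guh hpbx lugf ciyh
Hunk 4: at line 6 remove [lugf] add [zctt,zyn] -> 9 lines: ukt mqngj vaz cjln guh hpbx zctt zyn ciyh
Hunk 5: at line 1 remove [vaz] add [lofqa] -> 9 lines: ukt mqngj lofqa cjln guh hpbx zctt zyn ciyh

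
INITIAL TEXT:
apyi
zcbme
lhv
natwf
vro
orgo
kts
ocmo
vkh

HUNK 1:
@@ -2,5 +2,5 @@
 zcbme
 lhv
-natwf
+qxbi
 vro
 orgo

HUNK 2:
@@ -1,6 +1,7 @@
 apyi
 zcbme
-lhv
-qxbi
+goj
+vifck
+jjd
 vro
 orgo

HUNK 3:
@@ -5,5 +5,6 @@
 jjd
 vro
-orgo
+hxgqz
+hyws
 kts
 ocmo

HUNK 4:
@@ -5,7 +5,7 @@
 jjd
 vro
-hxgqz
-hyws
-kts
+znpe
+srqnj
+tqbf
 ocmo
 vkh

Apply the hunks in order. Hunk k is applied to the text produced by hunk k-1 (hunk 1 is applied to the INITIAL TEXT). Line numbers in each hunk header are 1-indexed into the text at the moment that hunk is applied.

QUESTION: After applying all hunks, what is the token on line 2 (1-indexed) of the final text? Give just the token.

Hunk 1: at line 2 remove [natwf] add [qxbi] -> 9 lines: apyi zcbme lhv qxbi vro orgo kts ocmo vkh
Hunk 2: at line 1 remove [lhv,qxbi] add [goj,vifck,jjd] -> 10 lines: apyi zcbme goj vifck jjd vro orgo kts ocmo vkh
Hunk 3: at line 5 remove [orgo] add [hxgqz,hyws] -> 11 lines: apyi zcbme goj vifck jjd vro hxgqz hyws kts ocmo vkh
Hunk 4: at line 5 remove [hxgqz,hyws,kts] add [znpe,srqnj,tqbf] -> 11 lines: apyi zcbme goj vifck jjd vro znpe srqnj tqbf ocmo vkh
Final line 2: zcbme

Answer: zcbme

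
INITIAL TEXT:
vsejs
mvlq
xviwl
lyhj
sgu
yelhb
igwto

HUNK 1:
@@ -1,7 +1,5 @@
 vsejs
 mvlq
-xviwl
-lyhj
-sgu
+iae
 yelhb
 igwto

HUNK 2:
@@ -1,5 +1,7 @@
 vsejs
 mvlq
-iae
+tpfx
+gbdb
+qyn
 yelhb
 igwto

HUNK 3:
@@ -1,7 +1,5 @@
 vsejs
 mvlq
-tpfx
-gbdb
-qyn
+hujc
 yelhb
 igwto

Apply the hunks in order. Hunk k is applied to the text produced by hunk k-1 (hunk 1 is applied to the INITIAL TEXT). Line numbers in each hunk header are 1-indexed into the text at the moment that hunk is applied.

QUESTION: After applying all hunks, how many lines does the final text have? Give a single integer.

Hunk 1: at line 1 remove [xviwl,lyhj,sgu] add [iae] -> 5 lines: vsejs mvlq iae yelhb igwto
Hunk 2: at line 1 remove [iae] add [tpfx,gbdb,qyn] -> 7 lines: vsejs mvlq tpfx gbdb qyn yelhb igwto
Hunk 3: at line 1 remove [tpfx,gbdb,qyn] add [hujc] -> 5 lines: vsejs mvlq hujc yelhb igwto
Final line count: 5

Answer: 5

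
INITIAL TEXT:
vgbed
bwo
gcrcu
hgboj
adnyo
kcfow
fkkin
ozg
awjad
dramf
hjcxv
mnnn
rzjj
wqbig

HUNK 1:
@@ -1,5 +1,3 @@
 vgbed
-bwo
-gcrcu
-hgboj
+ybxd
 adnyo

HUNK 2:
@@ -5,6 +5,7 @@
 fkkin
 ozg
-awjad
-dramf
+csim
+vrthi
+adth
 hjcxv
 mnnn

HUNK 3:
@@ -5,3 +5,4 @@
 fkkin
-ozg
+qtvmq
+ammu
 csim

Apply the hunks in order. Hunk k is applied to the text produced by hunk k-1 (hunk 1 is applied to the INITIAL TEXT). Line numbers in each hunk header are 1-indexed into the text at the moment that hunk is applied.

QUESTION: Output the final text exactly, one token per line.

Hunk 1: at line 1 remove [bwo,gcrcu,hgboj] add [ybxd] -> 12 lines: vgbed ybxd adnyo kcfow fkkin ozg awjad dramf hjcxv mnnn rzjj wqbig
Hunk 2: at line 5 remove [awjad,dramf] add [csim,vrthi,adth] -> 13 lines: vgbed ybxd adnyo kcfow fkkin ozg csim vrthi adth hjcxv mnnn rzjj wqbig
Hunk 3: at line 5 remove [ozg] add [qtvmq,ammu] -> 14 lines: vgbed ybxd adnyo kcfow fkkin qtvmq ammu csim vrthi adth hjcxv mnnn rzjj wqbig

Answer: vgbed
ybxd
adnyo
kcfow
fkkin
qtvmq
ammu
csim
vrthi
adth
hjcxv
mnnn
rzjj
wqbig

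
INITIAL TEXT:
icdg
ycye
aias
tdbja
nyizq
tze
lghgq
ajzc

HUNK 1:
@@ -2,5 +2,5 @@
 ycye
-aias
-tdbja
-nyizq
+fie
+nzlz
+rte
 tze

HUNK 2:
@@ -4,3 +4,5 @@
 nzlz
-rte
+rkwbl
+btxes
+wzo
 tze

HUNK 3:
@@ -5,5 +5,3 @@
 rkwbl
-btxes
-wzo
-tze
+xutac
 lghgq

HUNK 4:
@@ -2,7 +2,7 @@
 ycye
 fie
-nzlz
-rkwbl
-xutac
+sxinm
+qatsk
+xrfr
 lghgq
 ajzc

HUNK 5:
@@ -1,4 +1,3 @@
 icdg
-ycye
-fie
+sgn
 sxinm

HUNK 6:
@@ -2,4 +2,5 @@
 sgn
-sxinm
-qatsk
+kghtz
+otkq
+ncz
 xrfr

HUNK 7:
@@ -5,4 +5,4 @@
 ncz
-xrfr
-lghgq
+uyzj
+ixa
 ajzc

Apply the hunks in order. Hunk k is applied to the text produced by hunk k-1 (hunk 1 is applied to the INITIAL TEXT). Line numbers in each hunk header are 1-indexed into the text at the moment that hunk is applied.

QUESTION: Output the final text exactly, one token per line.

Answer: icdg
sgn
kghtz
otkq
ncz
uyzj
ixa
ajzc

Derivation:
Hunk 1: at line 2 remove [aias,tdbja,nyizq] add [fie,nzlz,rte] -> 8 lines: icdg ycye fie nzlz rte tze lghgq ajzc
Hunk 2: at line 4 remove [rte] add [rkwbl,btxes,wzo] -> 10 lines: icdg ycye fie nzlz rkwbl btxes wzo tze lghgq ajzc
Hunk 3: at line 5 remove [btxes,wzo,tze] add [xutac] -> 8 lines: icdg ycye fie nzlz rkwbl xutac lghgq ajzc
Hunk 4: at line 2 remove [nzlz,rkwbl,xutac] add [sxinm,qatsk,xrfr] -> 8 lines: icdg ycye fie sxinm qatsk xrfr lghgq ajzc
Hunk 5: at line 1 remove [ycye,fie] add [sgn] -> 7 lines: icdg sgn sxinm qatsk xrfr lghgq ajzc
Hunk 6: at line 2 remove [sxinm,qatsk] add [kghtz,otkq,ncz] -> 8 lines: icdg sgn kghtz otkq ncz xrfr lghgq ajzc
Hunk 7: at line 5 remove [xrfr,lghgq] add [uyzj,ixa] -> 8 lines: icdg sgn kghtz otkq ncz uyzj ixa ajzc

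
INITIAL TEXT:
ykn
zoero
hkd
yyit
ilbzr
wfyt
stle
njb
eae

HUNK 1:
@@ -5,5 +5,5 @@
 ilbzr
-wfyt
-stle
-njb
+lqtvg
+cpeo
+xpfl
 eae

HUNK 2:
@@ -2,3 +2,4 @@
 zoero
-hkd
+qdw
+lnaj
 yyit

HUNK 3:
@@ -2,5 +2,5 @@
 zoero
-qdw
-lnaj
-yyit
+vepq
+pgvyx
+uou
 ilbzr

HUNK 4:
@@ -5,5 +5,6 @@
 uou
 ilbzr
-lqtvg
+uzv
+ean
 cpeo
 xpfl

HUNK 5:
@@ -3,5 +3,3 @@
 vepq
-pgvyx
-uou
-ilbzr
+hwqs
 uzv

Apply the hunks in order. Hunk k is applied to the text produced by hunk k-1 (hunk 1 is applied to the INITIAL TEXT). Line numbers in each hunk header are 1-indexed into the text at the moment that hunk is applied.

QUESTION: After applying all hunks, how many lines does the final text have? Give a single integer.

Answer: 9

Derivation:
Hunk 1: at line 5 remove [wfyt,stle,njb] add [lqtvg,cpeo,xpfl] -> 9 lines: ykn zoero hkd yyit ilbzr lqtvg cpeo xpfl eae
Hunk 2: at line 2 remove [hkd] add [qdw,lnaj] -> 10 lines: ykn zoero qdw lnaj yyit ilbzr lqtvg cpeo xpfl eae
Hunk 3: at line 2 remove [qdw,lnaj,yyit] add [vepq,pgvyx,uou] -> 10 lines: ykn zoero vepq pgvyx uou ilbzr lqtvg cpeo xpfl eae
Hunk 4: at line 5 remove [lqtvg] add [uzv,ean] -> 11 lines: ykn zoero vepq pgvyx uou ilbzr uzv ean cpeo xpfl eae
Hunk 5: at line 3 remove [pgvyx,uou,ilbzr] add [hwqs] -> 9 lines: ykn zoero vepq hwqs uzv ean cpeo xpfl eae
Final line count: 9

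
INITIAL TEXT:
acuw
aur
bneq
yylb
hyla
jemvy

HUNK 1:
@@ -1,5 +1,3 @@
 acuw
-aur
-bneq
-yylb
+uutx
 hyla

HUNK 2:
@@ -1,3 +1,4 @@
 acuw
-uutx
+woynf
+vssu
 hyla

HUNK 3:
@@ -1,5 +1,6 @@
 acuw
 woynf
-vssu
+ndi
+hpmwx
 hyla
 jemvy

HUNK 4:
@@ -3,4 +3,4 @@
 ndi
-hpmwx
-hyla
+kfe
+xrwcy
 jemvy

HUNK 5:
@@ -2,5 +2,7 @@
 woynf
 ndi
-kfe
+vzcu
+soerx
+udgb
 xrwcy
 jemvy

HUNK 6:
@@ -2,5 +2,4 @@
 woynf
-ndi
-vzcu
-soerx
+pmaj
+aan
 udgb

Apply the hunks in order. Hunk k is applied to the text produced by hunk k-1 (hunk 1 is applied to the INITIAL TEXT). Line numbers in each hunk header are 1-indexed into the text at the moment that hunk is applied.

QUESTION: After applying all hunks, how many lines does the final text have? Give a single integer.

Hunk 1: at line 1 remove [aur,bneq,yylb] add [uutx] -> 4 lines: acuw uutx hyla jemvy
Hunk 2: at line 1 remove [uutx] add [woynf,vssu] -> 5 lines: acuw woynf vssu hyla jemvy
Hunk 3: at line 1 remove [vssu] add [ndi,hpmwx] -> 6 lines: acuw woynf ndi hpmwx hyla jemvy
Hunk 4: at line 3 remove [hpmwx,hyla] add [kfe,xrwcy] -> 6 lines: acuw woynf ndi kfe xrwcy jemvy
Hunk 5: at line 2 remove [kfe] add [vzcu,soerx,udgb] -> 8 lines: acuw woynf ndi vzcu soerx udgb xrwcy jemvy
Hunk 6: at line 2 remove [ndi,vzcu,soerx] add [pmaj,aan] -> 7 lines: acuw woynf pmaj aan udgb xrwcy jemvy
Final line count: 7

Answer: 7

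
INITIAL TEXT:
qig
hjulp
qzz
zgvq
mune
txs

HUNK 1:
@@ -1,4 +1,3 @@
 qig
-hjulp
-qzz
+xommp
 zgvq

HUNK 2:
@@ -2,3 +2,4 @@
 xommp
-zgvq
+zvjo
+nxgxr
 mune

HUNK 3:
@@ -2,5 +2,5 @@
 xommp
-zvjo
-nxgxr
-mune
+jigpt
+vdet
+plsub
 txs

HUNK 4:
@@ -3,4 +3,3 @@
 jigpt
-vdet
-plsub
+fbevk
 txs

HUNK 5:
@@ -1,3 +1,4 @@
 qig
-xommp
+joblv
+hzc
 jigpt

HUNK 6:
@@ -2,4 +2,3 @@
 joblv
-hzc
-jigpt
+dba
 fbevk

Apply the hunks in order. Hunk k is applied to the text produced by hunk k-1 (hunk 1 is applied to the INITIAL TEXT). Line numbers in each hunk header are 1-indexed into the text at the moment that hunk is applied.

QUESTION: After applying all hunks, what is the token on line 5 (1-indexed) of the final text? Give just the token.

Answer: txs

Derivation:
Hunk 1: at line 1 remove [hjulp,qzz] add [xommp] -> 5 lines: qig xommp zgvq mune txs
Hunk 2: at line 2 remove [zgvq] add [zvjo,nxgxr] -> 6 lines: qig xommp zvjo nxgxr mune txs
Hunk 3: at line 2 remove [zvjo,nxgxr,mune] add [jigpt,vdet,plsub] -> 6 lines: qig xommp jigpt vdet plsub txs
Hunk 4: at line 3 remove [vdet,plsub] add [fbevk] -> 5 lines: qig xommp jigpt fbevk txs
Hunk 5: at line 1 remove [xommp] add [joblv,hzc] -> 6 lines: qig joblv hzc jigpt fbevk txs
Hunk 6: at line 2 remove [hzc,jigpt] add [dba] -> 5 lines: qig joblv dba fbevk txs
Final line 5: txs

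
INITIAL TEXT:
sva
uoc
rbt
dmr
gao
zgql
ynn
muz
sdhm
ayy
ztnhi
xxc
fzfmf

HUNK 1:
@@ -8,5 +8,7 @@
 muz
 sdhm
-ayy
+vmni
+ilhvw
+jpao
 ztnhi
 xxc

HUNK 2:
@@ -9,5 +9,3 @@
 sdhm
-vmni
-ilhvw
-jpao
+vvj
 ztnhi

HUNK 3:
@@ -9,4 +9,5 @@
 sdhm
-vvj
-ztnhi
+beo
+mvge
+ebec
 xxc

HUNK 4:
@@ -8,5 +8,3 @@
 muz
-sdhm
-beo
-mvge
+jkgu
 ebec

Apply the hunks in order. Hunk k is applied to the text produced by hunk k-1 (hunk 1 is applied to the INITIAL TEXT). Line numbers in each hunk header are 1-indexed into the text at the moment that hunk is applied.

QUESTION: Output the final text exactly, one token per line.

Answer: sva
uoc
rbt
dmr
gao
zgql
ynn
muz
jkgu
ebec
xxc
fzfmf

Derivation:
Hunk 1: at line 8 remove [ayy] add [vmni,ilhvw,jpao] -> 15 lines: sva uoc rbt dmr gao zgql ynn muz sdhm vmni ilhvw jpao ztnhi xxc fzfmf
Hunk 2: at line 9 remove [vmni,ilhvw,jpao] add [vvj] -> 13 lines: sva uoc rbt dmr gao zgql ynn muz sdhm vvj ztnhi xxc fzfmf
Hunk 3: at line 9 remove [vvj,ztnhi] add [beo,mvge,ebec] -> 14 lines: sva uoc rbt dmr gao zgql ynn muz sdhm beo mvge ebec xxc fzfmf
Hunk 4: at line 8 remove [sdhm,beo,mvge] add [jkgu] -> 12 lines: sva uoc rbt dmr gao zgql ynn muz jkgu ebec xxc fzfmf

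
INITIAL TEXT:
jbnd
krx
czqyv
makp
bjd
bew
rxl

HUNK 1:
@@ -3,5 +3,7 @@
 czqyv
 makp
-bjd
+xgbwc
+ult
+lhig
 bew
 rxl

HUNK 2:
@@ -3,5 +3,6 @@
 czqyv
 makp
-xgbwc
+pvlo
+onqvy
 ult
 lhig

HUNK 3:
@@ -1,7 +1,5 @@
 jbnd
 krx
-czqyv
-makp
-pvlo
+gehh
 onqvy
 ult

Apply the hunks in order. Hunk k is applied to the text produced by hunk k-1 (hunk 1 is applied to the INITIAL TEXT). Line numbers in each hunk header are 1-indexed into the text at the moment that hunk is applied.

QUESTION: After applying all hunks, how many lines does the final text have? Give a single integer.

Hunk 1: at line 3 remove [bjd] add [xgbwc,ult,lhig] -> 9 lines: jbnd krx czqyv makp xgbwc ult lhig bew rxl
Hunk 2: at line 3 remove [xgbwc] add [pvlo,onqvy] -> 10 lines: jbnd krx czqyv makp pvlo onqvy ult lhig bew rxl
Hunk 3: at line 1 remove [czqyv,makp,pvlo] add [gehh] -> 8 lines: jbnd krx gehh onqvy ult lhig bew rxl
Final line count: 8

Answer: 8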